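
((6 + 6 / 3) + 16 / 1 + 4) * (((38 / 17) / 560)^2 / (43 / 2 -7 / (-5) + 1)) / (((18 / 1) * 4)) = 361 / 1392471360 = 0.00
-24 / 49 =-0.49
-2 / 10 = -1 / 5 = -0.20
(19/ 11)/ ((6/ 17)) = 323/ 66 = 4.89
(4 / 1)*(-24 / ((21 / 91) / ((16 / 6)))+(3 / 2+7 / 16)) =-1101.58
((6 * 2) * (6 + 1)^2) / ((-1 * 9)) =-196 / 3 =-65.33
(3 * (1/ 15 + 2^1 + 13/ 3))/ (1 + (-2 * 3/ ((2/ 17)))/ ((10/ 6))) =-24/ 37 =-0.65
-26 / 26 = -1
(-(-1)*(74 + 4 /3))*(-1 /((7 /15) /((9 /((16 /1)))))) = -5085 /56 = -90.80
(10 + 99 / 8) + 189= 1691 / 8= 211.38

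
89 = 89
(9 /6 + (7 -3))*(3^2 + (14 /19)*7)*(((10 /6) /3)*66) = 162745 /57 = 2855.18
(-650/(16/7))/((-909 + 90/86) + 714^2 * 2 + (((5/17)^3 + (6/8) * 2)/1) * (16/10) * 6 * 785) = -68659175/248725429392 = -0.00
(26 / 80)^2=169 / 1600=0.11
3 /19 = 0.16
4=4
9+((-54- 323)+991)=623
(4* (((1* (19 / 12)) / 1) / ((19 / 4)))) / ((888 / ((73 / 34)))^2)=5329 / 683667648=0.00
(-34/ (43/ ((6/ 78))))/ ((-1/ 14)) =476/ 559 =0.85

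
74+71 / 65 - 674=-38929 / 65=-598.91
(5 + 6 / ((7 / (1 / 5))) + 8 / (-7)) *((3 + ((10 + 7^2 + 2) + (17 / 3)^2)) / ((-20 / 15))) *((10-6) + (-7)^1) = 24393 / 28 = 871.18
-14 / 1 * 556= -7784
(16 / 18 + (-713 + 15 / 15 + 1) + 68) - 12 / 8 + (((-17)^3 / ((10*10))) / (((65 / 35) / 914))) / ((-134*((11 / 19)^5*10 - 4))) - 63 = -4944331370956817 / 6501577235400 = -760.48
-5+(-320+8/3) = -967/3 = -322.33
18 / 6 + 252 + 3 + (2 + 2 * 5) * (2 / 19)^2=258.13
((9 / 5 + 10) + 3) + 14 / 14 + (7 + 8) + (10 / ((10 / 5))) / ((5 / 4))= 34.80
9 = 9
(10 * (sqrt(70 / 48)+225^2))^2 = 843750 * sqrt(210)+1537734375875 / 6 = 256301289744.96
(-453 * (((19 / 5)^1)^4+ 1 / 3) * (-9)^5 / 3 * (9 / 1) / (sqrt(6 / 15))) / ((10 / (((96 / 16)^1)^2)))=94271980993524 * sqrt(10) / 3125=95396537432.20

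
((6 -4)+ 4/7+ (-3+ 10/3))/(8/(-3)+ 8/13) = -793/560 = -1.42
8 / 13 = 0.62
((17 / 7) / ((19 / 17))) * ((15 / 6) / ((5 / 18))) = 2601 / 133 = 19.56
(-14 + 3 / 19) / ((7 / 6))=-1578 / 133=-11.86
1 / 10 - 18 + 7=-109 / 10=-10.90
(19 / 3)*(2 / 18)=19 / 27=0.70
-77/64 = -1.20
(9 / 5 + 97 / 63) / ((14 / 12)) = 2104 / 735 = 2.86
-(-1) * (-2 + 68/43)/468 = -1/1118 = -0.00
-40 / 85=-8 / 17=-0.47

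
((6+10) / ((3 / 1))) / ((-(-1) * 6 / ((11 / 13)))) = 88 / 117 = 0.75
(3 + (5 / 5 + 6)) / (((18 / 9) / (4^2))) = 80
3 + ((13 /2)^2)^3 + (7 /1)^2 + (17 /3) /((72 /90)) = 14491771 /192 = 75477.97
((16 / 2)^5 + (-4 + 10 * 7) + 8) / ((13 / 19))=623998 / 13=47999.85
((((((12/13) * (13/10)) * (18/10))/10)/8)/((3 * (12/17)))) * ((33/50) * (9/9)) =1683/200000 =0.01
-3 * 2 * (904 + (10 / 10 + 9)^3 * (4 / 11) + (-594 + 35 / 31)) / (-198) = 230095 / 11253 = 20.45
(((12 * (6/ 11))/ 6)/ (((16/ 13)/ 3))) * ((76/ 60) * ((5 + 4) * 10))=6669/ 22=303.14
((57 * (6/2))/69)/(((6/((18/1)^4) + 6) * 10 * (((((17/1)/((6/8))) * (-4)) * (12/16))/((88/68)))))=-2742498/3488910595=-0.00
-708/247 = -2.87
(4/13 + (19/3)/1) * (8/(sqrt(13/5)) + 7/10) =1813/390 + 2072 * sqrt(65)/507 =37.60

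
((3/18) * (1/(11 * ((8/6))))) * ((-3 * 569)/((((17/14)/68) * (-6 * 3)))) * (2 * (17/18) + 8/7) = 108679/594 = 182.96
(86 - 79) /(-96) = -7 /96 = -0.07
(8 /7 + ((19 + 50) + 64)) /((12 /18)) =201.21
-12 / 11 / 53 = -0.02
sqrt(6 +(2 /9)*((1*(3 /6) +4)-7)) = 7 /3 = 2.33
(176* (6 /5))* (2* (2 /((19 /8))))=33792 /95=355.71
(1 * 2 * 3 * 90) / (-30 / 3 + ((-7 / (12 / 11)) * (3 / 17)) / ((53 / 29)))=-1946160 / 38273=-50.85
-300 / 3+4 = -96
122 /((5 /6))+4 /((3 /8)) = 2356 /15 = 157.07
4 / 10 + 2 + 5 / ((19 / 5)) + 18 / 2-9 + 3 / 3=448 / 95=4.72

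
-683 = -683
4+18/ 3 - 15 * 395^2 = -2340365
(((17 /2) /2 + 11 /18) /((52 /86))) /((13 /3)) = 7525 /4056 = 1.86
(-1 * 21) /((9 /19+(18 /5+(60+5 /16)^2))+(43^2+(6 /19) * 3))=-510720 /133556167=-0.00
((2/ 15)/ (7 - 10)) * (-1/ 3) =2/ 135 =0.01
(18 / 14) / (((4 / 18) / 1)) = 81 / 14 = 5.79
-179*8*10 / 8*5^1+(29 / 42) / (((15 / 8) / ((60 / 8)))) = -187892 / 21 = -8947.24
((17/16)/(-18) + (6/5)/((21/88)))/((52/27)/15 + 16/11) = 3.14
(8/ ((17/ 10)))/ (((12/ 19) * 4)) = 95/ 51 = 1.86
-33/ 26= -1.27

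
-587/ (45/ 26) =-339.16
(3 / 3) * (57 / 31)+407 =12674 / 31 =408.84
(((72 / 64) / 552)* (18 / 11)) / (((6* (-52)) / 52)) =-9 / 16192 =-0.00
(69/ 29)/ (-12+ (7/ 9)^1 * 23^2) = 621/ 104255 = 0.01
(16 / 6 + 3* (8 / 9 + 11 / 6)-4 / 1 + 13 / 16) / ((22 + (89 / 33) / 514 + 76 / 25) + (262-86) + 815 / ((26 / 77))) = 337190425 / 115311367648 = 0.00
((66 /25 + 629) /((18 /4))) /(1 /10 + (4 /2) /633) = 13327604 /9795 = 1360.65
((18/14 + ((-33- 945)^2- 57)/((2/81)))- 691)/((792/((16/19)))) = 28541287/693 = 41185.12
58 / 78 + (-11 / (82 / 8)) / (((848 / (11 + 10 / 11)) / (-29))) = 400229 / 338988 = 1.18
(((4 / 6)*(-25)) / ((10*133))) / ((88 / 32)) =-20 / 4389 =-0.00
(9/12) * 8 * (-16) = -96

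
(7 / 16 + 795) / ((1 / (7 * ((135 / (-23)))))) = -12027015 / 368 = -32682.11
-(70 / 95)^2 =-196 / 361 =-0.54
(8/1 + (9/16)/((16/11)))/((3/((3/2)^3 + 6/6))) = 75145/6144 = 12.23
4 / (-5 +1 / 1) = -1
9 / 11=0.82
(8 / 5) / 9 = 8 / 45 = 0.18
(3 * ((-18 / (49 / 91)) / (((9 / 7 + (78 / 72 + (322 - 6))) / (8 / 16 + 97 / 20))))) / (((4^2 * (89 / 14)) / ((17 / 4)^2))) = -227933433 / 761640640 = -0.30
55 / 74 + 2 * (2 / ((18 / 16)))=2863 / 666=4.30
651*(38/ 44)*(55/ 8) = 61845/ 16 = 3865.31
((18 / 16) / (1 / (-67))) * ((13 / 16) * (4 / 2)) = -7839 / 64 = -122.48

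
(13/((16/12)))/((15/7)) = 91/20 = 4.55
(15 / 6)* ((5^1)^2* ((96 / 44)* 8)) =12000 / 11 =1090.91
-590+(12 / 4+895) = 308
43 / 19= 2.26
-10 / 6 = -5 / 3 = -1.67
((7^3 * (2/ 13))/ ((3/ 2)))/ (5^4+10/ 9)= 84/ 1495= 0.06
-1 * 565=-565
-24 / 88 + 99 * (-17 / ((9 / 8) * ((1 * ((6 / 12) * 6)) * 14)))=-8291 / 231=-35.89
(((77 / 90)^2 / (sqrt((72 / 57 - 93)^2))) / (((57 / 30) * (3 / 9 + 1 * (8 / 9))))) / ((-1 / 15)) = -77 / 1494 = -0.05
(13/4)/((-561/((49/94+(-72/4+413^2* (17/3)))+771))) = -5603.85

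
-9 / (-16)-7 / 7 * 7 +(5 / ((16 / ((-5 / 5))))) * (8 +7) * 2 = -253 / 16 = -15.81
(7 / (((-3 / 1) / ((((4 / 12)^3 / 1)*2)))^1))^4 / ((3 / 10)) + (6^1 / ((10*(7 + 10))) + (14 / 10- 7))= -61050643499 / 10976913855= -5.56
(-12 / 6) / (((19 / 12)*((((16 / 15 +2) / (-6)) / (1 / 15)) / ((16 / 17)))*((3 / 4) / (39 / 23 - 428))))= -15060480 / 170867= -88.14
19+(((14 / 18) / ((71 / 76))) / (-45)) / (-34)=9288131 / 488835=19.00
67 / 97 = 0.69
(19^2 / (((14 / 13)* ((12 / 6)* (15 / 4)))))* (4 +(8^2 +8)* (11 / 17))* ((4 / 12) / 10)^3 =201799 / 2409750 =0.08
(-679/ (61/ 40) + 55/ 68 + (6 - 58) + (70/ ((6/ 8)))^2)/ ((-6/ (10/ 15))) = -912.74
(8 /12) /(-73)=-2 /219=-0.01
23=23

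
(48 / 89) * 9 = 432 / 89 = 4.85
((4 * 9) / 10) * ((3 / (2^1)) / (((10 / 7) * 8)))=189 / 400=0.47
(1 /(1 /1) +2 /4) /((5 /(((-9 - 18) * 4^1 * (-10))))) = 324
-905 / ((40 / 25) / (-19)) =85975 / 8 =10746.88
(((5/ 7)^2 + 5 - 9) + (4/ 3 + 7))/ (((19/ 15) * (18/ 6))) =3560/ 2793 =1.27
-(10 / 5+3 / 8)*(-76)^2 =-13718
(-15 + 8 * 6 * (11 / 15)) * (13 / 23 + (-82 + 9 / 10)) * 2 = -1870823 / 575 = -3253.61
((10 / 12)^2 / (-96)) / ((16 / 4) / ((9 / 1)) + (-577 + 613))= -0.00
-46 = -46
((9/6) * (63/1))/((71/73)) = 13797/142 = 97.16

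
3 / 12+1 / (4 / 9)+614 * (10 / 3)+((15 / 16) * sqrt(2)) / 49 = 15 * sqrt(2) / 784+12295 / 6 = 2049.19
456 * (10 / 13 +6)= 40128 / 13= 3086.77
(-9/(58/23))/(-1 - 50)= 69/986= 0.07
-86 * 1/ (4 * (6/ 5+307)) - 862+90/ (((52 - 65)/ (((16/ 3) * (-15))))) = -12349287/ 40066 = -308.22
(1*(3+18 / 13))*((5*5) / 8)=1425 / 104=13.70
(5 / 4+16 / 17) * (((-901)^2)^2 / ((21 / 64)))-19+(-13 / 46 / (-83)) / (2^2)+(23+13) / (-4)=1411407461363496881 / 320712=4400856411245.91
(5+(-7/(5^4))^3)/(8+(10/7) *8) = 251321161/976562500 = 0.26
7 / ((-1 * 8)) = -7 / 8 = -0.88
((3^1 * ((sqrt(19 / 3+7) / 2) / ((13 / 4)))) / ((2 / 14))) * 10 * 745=208600 * sqrt(30) / 13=87888.40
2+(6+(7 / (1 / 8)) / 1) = 64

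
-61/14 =-4.36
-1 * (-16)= 16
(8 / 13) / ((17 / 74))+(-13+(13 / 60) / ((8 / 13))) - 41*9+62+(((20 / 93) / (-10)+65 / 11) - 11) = -11650747831 / 36173280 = -322.08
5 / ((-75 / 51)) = -17 / 5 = -3.40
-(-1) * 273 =273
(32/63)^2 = 1024/3969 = 0.26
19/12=1.58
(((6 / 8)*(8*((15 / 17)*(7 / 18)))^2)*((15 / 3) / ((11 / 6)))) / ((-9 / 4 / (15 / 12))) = -245000 / 28611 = -8.56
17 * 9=153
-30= -30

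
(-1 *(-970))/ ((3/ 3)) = 970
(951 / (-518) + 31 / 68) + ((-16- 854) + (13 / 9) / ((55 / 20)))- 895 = -3078923191 / 1743588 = -1765.85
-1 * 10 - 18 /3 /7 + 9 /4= -241 /28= -8.61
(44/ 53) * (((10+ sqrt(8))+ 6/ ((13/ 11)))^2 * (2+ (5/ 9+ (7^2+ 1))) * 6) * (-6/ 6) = -551767744/ 8957-32633216 * sqrt(2)/ 2067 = -83929.05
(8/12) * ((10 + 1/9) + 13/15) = 988/135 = 7.32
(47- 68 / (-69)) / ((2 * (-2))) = -3311 / 276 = -12.00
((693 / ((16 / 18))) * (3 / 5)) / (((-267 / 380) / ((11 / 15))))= -434511 / 890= -488.21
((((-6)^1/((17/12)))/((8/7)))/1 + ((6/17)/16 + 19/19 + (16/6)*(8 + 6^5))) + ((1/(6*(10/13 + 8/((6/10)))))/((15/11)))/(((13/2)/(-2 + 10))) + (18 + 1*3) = 353186223/17000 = 20775.66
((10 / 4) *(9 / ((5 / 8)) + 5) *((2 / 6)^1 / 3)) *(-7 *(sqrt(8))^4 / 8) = -2716 / 9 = -301.78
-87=-87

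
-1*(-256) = 256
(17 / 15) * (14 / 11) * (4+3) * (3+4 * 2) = 1666 / 15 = 111.07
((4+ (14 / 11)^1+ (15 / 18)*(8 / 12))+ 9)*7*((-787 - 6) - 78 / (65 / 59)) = -44382044 / 495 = -89660.69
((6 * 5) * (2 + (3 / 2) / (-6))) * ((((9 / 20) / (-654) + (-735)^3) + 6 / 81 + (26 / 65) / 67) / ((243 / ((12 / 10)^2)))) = -21922249353823693 / 177462900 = -123531449.98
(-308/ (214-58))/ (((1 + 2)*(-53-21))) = 77/ 8658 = 0.01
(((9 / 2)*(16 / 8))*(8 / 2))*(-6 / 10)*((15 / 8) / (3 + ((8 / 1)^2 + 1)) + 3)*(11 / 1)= -489159 / 680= -719.35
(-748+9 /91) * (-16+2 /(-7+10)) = 3130714 /273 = 11467.82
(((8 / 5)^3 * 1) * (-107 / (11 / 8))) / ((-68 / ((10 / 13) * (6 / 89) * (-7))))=-9203712 / 5408975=-1.70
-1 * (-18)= 18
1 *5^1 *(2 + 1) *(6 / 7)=90 / 7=12.86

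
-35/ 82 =-0.43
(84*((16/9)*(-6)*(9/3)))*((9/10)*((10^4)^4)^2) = -241920000000000000000000000000000000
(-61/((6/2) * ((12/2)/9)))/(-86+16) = 61/140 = 0.44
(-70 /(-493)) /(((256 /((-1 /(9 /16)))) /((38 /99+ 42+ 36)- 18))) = -104615 /1757052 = -0.06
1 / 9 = 0.11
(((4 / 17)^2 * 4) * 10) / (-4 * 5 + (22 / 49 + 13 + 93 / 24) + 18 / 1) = 250880 / 1736023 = 0.14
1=1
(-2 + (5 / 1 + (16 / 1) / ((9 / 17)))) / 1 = 299 / 9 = 33.22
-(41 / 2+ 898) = -1837 / 2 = -918.50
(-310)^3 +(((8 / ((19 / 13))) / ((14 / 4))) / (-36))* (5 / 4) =-35659827065 / 1197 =-29791000.05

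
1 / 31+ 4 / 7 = 131 / 217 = 0.60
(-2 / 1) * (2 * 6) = -24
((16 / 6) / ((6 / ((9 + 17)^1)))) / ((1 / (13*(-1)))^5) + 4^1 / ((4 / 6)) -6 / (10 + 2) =-77228845 / 18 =-4290491.39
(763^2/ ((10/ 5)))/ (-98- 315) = -83167/ 118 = -704.81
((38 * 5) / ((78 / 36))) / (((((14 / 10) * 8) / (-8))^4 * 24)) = 59375 / 62426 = 0.95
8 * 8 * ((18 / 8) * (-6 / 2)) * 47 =-20304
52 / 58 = 26 / 29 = 0.90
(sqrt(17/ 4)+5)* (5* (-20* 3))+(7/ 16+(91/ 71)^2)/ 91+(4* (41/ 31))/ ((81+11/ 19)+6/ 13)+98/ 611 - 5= -5822905998371411/ 3869677514768 - 150* sqrt(17)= -2123.22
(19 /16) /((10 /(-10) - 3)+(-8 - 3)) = -19 /240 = -0.08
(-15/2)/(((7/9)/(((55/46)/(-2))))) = 7425/1288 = 5.76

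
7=7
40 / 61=0.66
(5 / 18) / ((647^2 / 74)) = 185 / 3767481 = 0.00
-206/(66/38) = -3914/33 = -118.61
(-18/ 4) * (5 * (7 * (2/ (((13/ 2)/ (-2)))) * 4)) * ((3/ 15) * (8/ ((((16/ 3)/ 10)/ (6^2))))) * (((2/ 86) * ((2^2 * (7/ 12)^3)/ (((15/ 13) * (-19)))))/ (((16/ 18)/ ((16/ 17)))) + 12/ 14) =6473309832/ 180557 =35851.89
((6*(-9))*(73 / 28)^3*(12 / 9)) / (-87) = 1167051 / 79576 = 14.67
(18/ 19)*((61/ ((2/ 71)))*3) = 116937/ 19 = 6154.58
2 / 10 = 1 / 5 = 0.20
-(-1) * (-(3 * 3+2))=-11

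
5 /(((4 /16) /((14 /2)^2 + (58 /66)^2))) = 1084040 /1089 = 995.45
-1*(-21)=21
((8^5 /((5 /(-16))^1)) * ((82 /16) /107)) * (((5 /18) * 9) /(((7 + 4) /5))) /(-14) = 3358720 /8239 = 407.66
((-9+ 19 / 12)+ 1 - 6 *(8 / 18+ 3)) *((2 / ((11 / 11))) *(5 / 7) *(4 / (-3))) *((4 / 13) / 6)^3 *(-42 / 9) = -4000 / 123201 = -0.03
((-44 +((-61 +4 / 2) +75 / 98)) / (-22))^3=1005710836859 / 10021812416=100.35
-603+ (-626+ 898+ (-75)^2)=5294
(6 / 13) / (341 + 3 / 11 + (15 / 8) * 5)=528 / 401141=0.00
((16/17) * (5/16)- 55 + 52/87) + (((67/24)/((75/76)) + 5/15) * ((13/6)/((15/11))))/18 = -53.83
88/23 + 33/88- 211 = -206.80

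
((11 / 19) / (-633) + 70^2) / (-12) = -58932289 / 144324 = -408.33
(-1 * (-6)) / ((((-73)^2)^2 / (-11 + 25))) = 84 / 28398241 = 0.00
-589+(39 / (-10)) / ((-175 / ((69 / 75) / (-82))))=-2113038397 / 3587500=-589.00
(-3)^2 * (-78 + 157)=711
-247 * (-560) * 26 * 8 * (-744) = -21405296640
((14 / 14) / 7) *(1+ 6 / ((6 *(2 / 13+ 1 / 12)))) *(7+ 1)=1544 / 259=5.96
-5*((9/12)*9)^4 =-2657205/256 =-10379.71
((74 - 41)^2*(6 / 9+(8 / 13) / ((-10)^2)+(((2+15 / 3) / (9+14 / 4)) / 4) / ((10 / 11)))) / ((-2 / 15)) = -17557947 / 2600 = -6753.06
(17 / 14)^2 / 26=289 / 5096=0.06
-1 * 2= -2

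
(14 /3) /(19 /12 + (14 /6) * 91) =56 /2567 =0.02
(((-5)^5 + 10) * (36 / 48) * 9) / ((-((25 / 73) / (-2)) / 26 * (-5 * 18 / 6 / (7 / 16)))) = 37247301 / 400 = 93118.25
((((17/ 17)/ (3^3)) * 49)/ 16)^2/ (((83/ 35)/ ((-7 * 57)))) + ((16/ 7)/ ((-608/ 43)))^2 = -195317131511/ 91332976896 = -2.14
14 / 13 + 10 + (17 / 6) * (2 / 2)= 1085 / 78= 13.91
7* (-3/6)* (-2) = 7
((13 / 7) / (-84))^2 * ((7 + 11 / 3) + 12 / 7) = 10985 / 1815156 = 0.01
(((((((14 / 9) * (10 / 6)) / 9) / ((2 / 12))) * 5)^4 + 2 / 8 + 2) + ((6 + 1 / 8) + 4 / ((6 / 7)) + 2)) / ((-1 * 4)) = -1925979955427 / 1377495072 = -1398.18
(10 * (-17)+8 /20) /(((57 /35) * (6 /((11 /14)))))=-2332 /171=-13.64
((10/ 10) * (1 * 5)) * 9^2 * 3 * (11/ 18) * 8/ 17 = 5940/ 17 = 349.41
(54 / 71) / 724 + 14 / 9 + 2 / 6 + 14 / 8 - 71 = -31163189 / 462636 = -67.36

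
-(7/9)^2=-49/81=-0.60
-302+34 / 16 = -2399 / 8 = -299.88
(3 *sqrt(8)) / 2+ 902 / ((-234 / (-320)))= 3 *sqrt(2)+ 144320 / 117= 1237.75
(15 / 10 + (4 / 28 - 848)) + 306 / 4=-5389 / 7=-769.86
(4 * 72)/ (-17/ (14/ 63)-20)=-576/ 193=-2.98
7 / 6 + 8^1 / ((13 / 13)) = 55 / 6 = 9.17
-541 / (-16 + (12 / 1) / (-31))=16771 / 508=33.01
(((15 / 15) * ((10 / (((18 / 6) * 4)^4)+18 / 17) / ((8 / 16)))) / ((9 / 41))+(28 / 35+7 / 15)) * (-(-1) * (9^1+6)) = 43298641 / 264384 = 163.77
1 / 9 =0.11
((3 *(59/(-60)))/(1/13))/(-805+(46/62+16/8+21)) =1829/37260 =0.05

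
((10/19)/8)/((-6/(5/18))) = -25/8208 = -0.00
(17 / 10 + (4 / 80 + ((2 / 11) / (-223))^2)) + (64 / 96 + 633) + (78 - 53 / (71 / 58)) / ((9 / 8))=10247144472581 / 15379986204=666.26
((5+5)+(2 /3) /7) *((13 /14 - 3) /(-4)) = 1537 /294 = 5.23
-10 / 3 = -3.33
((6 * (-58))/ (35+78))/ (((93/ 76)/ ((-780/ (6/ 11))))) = 12606880/ 3503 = 3598.88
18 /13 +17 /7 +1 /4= 1479 /364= 4.06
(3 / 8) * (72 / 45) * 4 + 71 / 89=3.20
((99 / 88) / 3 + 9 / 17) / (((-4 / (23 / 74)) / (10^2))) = -70725 / 10064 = -7.03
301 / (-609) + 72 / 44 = 1093 / 957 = 1.14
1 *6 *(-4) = -24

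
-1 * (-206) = 206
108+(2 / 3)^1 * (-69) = 62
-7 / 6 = -1.17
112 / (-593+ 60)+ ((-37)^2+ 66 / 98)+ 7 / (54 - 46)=286313011 / 208936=1370.34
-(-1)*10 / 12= 5 / 6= 0.83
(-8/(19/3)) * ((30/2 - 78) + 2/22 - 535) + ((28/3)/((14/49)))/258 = 61097417/80883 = 755.38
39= 39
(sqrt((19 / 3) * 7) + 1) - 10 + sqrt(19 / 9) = -0.89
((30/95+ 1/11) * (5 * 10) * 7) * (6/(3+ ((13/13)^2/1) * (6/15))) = 52500/209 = 251.20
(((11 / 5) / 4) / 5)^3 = 1331 / 1000000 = 0.00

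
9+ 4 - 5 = 8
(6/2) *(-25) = -75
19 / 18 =1.06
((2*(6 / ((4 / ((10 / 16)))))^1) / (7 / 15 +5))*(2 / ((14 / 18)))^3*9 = 1476225 / 28126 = 52.49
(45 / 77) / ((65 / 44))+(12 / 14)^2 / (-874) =109890 / 278369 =0.39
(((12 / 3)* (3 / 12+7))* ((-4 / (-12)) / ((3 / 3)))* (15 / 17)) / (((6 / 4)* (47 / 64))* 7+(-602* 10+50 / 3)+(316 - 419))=-55680 / 39811807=-0.00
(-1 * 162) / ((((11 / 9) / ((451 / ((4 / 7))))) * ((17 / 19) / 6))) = -701512.41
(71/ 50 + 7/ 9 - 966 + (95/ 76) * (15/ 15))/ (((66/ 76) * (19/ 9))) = -866297/ 1650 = -525.03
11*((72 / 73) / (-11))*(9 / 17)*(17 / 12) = -54 / 73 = -0.74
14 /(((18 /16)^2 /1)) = 896 /81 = 11.06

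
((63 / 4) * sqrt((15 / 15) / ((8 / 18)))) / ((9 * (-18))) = -7 / 48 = -0.15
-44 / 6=-7.33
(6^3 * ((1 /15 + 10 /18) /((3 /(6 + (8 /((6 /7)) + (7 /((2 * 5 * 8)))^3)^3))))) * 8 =20781077278763726927723 /70778880000000000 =293605.62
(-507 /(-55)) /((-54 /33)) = -169 /30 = -5.63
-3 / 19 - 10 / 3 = -199 / 57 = -3.49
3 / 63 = 0.05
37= 37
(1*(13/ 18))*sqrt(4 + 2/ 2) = 13*sqrt(5)/ 18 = 1.61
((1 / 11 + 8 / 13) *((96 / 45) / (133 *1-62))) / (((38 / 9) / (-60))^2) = 4.29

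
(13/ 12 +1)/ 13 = 25/ 156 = 0.16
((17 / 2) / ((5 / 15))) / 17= 3 / 2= 1.50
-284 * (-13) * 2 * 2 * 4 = 59072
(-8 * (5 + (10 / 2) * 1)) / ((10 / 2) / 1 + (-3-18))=5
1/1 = 1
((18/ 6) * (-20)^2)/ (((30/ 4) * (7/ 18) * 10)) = 288/ 7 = 41.14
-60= -60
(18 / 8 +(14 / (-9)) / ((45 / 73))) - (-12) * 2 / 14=16339 / 11340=1.44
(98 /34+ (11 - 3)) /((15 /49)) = 1813 /51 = 35.55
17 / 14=1.21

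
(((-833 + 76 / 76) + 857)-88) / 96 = -21 / 32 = -0.66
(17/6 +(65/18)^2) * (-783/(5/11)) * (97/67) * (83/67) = -49040.65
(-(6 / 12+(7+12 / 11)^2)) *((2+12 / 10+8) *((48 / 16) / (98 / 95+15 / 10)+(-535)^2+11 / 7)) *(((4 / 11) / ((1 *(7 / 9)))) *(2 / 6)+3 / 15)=-75246924.56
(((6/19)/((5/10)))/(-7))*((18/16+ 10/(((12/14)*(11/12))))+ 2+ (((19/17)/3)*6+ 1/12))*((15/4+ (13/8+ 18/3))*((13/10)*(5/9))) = -13782119/1023264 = -13.47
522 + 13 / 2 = 1057 / 2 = 528.50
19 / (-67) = -19 / 67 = -0.28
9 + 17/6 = 71/6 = 11.83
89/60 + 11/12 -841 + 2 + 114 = -3613/5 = -722.60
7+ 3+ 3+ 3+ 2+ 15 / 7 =20.14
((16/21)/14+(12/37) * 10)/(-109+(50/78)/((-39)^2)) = -177324264/5861198749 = -0.03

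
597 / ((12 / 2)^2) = 199 / 12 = 16.58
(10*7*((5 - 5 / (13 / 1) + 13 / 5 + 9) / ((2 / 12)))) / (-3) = -29512 / 13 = -2270.15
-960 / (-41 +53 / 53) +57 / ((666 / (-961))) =-12931 / 222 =-58.25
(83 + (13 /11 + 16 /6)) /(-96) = -1433 /1584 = -0.90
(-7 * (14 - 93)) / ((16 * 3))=553 / 48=11.52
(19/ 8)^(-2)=64/ 361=0.18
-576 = -576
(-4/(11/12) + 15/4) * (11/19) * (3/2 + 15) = -891/152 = -5.86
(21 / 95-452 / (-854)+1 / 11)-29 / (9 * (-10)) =9344743 / 8031870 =1.16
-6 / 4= -3 / 2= -1.50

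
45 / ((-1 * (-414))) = 5 / 46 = 0.11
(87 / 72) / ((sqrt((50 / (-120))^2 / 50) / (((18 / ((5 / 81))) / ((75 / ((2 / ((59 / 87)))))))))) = 1226178* sqrt(2) / 7375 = 235.13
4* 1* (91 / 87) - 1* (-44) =4192 / 87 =48.18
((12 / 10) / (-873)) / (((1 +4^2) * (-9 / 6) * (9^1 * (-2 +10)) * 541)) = 0.00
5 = 5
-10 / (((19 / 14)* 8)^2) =-245 / 2888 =-0.08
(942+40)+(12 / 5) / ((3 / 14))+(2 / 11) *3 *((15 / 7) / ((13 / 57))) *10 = 5227466 / 5005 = 1044.45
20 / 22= 10 / 11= 0.91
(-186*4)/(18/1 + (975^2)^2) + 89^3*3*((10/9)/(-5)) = -141571544128601374/301229296881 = -469979.33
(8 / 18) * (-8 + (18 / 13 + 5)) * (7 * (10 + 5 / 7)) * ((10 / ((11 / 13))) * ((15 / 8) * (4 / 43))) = -52500 / 473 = -110.99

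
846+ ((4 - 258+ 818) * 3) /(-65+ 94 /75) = 3917826 /4781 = 819.46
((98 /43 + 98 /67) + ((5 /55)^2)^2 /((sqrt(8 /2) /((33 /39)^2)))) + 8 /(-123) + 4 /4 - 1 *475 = -6816271768297 /14492737974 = -470.32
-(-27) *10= 270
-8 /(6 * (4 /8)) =-8 /3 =-2.67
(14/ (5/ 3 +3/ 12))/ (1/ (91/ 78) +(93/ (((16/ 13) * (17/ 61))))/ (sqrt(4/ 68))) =-3411968/ 681072622519 +1079292032 * sqrt(17)/ 681072622519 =0.01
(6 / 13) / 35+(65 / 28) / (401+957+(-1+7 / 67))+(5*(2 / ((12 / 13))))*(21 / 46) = 18880657027 / 3806162360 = 4.96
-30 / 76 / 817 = -15 / 31046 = -0.00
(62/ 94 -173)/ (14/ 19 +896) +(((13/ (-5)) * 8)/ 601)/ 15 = -3510162122/ 18047714475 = -0.19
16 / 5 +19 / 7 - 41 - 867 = -31573 / 35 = -902.09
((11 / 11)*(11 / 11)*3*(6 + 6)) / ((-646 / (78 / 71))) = -1404 / 22933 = -0.06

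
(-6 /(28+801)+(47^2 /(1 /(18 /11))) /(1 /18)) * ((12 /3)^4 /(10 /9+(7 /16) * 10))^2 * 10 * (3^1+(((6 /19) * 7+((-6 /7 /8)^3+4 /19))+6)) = 16179238802.86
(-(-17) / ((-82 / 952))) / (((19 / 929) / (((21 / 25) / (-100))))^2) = -769955986863 / 23126562500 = -33.29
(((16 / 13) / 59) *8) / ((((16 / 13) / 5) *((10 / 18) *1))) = 72 / 59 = 1.22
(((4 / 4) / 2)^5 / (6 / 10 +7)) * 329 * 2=1645 / 608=2.71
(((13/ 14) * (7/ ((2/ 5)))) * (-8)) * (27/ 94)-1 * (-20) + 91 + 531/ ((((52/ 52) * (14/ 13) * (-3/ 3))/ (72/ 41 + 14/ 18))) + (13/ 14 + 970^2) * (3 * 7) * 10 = 5330529584083/ 26978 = 197588019.28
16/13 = 1.23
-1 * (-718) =718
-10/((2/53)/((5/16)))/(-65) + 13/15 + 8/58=206171/90480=2.28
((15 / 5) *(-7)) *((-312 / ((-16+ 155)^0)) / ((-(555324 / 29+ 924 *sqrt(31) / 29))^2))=493668682 / 27621468064575 - 6570733 *sqrt(31) / 110485872258300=0.00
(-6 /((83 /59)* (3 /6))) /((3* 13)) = -236 /1079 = -0.22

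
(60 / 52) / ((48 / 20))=25 / 52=0.48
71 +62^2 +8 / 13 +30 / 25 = 254593 / 65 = 3916.82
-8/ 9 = -0.89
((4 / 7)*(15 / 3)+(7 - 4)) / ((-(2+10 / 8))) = -1.80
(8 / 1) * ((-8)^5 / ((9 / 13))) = -3407872 / 9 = -378652.44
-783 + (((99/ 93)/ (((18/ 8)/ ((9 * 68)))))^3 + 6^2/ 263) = 190191136781925/ 7835033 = 24274452.55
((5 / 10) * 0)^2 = 0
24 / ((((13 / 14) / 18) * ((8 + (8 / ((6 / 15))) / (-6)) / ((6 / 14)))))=3888 / 91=42.73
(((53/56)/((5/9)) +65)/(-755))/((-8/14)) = 18677/120800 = 0.15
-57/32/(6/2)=-19/32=-0.59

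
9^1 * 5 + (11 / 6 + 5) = 311 / 6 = 51.83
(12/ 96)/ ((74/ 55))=55/ 592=0.09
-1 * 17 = -17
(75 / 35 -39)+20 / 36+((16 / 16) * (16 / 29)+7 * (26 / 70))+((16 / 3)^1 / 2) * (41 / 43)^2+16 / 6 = -473930776 / 16890615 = -28.06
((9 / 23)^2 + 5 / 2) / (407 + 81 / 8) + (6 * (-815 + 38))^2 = 38366874119840 / 1765273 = 21734244.01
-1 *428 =-428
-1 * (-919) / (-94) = -919 / 94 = -9.78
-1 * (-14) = 14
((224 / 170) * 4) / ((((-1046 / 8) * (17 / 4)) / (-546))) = 5.18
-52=-52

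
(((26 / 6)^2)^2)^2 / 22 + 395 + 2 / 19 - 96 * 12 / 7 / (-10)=581965747103 / 95987430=6062.94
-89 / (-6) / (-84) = -89 / 504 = -0.18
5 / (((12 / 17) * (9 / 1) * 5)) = 17 / 108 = 0.16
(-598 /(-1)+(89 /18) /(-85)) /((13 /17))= 914851 /1170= 781.92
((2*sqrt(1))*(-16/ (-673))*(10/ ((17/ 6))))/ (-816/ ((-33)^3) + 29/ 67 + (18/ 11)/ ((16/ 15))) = 2465565696/ 29231583385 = 0.08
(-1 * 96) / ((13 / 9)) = -66.46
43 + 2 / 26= 560 / 13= 43.08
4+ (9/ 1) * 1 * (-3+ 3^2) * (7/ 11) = 422/ 11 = 38.36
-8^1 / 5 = -1.60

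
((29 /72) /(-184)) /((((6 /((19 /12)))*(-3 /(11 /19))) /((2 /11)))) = 29 /1430784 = 0.00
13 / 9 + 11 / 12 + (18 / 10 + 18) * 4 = 14681 / 180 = 81.56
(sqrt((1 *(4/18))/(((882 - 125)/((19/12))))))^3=19 *sqrt(86298)/557003628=0.00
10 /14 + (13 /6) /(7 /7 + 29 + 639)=20161 /28098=0.72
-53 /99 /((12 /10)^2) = -1325 /3564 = -0.37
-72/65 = -1.11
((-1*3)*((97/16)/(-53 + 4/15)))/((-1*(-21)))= 1455/88592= 0.02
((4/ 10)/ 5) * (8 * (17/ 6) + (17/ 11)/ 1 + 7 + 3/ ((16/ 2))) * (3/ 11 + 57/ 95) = 33356/ 15125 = 2.21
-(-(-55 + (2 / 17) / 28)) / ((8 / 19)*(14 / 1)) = -248691 / 26656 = -9.33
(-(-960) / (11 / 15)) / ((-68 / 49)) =-176400 / 187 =-943.32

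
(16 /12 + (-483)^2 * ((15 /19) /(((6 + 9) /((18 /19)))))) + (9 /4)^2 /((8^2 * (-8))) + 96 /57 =103226272085 /8871936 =11635.15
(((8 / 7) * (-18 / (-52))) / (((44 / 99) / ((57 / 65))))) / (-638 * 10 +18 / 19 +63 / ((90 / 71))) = -58482 / 474216197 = -0.00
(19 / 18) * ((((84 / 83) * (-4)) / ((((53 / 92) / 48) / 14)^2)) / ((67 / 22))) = -29823406964736 / 15620849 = -1909205.25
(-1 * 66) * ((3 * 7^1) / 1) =-1386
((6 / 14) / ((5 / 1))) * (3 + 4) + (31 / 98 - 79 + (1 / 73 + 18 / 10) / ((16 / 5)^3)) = -2858058897 / 36628480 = -78.03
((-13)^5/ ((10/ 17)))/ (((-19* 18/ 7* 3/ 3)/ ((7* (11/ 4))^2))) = 261966147443/ 54720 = 4787393.05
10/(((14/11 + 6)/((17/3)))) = 187/24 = 7.79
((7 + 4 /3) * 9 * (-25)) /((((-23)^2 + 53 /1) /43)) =-26875 /194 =-138.53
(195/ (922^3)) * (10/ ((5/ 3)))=0.00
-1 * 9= -9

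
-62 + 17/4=-231/4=-57.75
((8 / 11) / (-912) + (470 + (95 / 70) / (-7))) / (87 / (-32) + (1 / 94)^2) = -1020298504352 / 5904192525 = -172.81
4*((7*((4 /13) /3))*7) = 784 /39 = 20.10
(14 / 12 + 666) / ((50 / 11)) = 44033 / 300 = 146.78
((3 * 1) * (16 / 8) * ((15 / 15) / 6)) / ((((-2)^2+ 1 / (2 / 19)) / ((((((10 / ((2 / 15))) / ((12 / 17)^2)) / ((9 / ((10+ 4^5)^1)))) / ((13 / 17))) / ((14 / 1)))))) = 63500525 / 530712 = 119.65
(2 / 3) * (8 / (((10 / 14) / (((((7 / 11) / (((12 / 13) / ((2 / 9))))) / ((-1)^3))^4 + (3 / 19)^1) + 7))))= 23705337541361 / 443507177817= 53.45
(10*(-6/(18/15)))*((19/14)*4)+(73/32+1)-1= -60289/224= -269.15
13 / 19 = 0.68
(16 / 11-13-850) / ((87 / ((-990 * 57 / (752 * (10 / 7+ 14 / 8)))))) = 56719845 / 242614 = 233.79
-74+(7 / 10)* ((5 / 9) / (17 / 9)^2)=-73.89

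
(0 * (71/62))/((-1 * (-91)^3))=0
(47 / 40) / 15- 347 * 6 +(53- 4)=-2032.92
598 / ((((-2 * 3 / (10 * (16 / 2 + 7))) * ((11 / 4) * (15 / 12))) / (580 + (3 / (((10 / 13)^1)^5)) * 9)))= -20339448389 / 6875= -2958465.22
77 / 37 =2.08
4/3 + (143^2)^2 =418161602.33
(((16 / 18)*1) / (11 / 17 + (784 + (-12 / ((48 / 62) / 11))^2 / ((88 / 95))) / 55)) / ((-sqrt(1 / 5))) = -239360*sqrt(5) / 157662189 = -0.00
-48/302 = -24/151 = -0.16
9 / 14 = 0.64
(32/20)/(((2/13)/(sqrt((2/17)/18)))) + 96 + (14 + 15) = 52 * sqrt(17)/255 + 125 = 125.84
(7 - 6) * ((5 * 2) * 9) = 90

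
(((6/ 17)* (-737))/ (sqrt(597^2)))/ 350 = -737/ 592025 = -0.00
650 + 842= 1492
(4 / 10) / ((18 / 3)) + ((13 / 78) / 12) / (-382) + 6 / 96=8879 / 68760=0.13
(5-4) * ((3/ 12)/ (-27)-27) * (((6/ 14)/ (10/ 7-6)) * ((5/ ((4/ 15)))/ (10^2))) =2917/ 6144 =0.47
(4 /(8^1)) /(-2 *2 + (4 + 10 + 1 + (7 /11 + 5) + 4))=11 /454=0.02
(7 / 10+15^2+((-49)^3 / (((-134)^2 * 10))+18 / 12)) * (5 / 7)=40678383 / 251384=161.82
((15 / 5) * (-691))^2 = 4297329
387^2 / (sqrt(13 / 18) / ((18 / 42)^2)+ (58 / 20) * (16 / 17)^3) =-318584155457064960 / 13692185239813+ 119568095329380075 * sqrt(26) / 13692185239813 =21260.00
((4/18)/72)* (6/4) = 1/216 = 0.00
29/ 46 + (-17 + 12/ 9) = -2075/ 138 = -15.04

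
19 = 19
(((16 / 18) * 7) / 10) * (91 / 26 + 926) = 26026 / 45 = 578.36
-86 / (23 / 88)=-7568 / 23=-329.04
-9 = -9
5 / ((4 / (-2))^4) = 5 / 16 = 0.31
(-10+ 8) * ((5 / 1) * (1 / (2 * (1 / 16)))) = -80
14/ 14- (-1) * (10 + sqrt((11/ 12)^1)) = sqrt(33)/ 6 + 11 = 11.96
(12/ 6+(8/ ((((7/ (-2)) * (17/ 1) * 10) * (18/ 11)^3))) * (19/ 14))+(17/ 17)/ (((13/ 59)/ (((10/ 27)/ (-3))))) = 113325763/ 78943410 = 1.44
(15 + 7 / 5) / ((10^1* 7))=41 / 175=0.23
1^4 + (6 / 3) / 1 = 3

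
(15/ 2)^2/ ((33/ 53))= 90.34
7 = 7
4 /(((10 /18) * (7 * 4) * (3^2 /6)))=6 /35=0.17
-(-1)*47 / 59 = 47 / 59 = 0.80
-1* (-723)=723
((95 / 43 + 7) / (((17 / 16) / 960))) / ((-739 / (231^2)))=-324571484160 / 540209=-600825.76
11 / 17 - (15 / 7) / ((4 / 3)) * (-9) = 7193 / 476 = 15.11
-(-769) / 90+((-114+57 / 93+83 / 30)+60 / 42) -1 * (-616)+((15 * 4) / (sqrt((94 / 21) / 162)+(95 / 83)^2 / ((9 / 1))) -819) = -4213425147074527 / 2539280649465+12813746670 * sqrt(987) / 260038981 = -111.21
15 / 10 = 3 / 2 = 1.50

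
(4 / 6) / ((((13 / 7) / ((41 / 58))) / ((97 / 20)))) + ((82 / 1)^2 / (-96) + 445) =5672931 / 15080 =376.19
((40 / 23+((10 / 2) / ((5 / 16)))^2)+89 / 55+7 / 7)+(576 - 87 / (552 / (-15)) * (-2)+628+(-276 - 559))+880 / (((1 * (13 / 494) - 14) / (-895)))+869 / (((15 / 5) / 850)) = 814667731813 / 2686860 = 303204.38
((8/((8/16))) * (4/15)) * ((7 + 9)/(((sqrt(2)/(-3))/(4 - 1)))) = -1536 * sqrt(2)/5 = -434.45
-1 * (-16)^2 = -256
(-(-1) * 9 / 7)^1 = 9 / 7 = 1.29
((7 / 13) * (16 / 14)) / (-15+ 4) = -8 / 143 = -0.06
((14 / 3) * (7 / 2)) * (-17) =-833 / 3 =-277.67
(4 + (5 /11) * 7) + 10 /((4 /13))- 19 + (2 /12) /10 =13661 /660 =20.70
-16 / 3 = -5.33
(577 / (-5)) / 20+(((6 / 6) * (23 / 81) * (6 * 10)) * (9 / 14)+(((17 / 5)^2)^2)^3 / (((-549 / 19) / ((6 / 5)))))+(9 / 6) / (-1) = -619887027551137579 / 6254882812500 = -99104.50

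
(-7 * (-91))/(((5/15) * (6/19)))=12103/2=6051.50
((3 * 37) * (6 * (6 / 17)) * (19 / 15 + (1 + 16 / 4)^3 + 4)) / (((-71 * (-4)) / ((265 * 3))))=103458438 / 1207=85715.36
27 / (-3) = -9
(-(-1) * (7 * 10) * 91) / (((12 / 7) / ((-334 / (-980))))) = 15197 / 12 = 1266.42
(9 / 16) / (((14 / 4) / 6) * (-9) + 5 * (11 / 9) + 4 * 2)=0.06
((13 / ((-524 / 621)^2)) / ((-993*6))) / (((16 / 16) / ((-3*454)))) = 379342197 / 90884656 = 4.17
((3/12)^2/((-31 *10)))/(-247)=1/1225120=0.00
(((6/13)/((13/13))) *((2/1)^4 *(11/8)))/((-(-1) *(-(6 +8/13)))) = -66/43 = -1.53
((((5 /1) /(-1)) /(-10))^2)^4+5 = 1281 /256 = 5.00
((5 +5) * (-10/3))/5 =-6.67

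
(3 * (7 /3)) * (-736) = -5152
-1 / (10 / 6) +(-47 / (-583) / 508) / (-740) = -131496863 / 219161360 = -0.60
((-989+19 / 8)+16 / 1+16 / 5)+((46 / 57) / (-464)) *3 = -10661081 / 11020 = -967.43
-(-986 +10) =976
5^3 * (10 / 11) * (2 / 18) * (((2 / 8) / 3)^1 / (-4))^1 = -625 / 2376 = -0.26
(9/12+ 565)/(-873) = -2263/3492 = -0.65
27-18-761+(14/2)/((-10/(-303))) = -5399/10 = -539.90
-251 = -251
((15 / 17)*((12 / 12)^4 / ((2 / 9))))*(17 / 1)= 135 / 2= 67.50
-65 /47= -1.38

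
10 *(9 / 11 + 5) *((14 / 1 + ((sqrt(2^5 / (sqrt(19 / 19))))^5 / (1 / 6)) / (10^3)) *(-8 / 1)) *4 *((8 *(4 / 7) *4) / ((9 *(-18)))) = 2621440 / 891 + 268435456 *sqrt(2) / 51975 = 10246.13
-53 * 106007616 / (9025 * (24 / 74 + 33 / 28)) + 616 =-645778910392 / 1561325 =-413609.54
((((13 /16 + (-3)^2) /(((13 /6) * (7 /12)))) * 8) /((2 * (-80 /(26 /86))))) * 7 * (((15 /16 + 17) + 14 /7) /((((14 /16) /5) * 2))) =-450747 /9632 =-46.80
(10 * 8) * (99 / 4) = 1980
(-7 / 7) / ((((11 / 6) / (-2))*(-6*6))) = -1 / 33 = -0.03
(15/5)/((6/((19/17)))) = 19/34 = 0.56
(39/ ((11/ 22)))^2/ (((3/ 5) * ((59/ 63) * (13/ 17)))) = 835380/ 59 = 14158.98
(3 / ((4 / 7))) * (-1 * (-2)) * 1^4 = 21 / 2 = 10.50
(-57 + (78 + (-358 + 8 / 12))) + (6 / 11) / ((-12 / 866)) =-12398 / 33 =-375.70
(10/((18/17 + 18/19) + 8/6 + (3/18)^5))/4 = 1255824/1677607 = 0.75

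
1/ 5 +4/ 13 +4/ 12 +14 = 2894/ 195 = 14.84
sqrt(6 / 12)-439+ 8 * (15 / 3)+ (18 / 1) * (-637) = -11865+ sqrt(2) / 2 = -11864.29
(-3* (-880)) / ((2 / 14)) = 18480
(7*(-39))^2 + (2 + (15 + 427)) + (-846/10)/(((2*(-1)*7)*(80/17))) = 419855991/5600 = 74974.28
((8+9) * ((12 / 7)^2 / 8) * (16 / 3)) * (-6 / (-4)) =2448 / 49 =49.96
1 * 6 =6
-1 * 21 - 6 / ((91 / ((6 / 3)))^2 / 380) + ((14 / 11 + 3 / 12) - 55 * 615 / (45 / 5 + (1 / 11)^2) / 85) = -43719535507 / 675166492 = -64.75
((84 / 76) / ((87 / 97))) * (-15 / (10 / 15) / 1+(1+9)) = -16975 / 1102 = -15.40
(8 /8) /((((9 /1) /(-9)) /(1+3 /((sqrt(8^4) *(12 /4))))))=-65 /64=-1.02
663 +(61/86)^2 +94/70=172102027/258860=664.85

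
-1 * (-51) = 51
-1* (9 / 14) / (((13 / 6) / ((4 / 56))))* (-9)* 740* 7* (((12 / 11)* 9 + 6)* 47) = 735283980 / 1001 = 734549.43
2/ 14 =1/ 7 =0.14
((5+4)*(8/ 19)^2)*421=242496/ 361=671.73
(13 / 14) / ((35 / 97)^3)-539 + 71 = -269052251 / 600250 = -448.23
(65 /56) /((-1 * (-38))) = 65 /2128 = 0.03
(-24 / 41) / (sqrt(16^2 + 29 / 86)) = -24 * sqrt(1895870) / 903845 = -0.04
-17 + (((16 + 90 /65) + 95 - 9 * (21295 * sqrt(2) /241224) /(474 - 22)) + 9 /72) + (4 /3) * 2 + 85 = 57151 /312 - 63885 * sqrt(2) /36344416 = 183.17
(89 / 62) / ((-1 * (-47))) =89 / 2914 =0.03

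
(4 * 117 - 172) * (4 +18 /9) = 1776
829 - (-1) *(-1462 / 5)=536.60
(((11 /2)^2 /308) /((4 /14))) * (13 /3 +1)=11 /6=1.83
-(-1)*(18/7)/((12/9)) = 27/14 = 1.93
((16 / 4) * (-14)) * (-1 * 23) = 1288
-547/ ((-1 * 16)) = 547/ 16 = 34.19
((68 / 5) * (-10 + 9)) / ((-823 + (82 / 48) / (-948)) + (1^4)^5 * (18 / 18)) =1547136 / 93510925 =0.02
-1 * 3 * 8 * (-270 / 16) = 405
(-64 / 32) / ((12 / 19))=-19 / 6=-3.17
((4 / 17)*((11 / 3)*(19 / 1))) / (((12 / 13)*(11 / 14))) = 3458 / 153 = 22.60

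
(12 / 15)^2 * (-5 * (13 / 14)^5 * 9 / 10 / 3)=-1113879 / 1680700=-0.66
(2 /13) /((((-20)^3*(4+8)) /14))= -7 /312000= -0.00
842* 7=5894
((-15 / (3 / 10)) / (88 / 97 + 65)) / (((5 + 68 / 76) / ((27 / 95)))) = -4365 / 119336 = -0.04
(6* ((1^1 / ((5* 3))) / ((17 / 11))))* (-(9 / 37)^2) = -1782 / 116365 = -0.02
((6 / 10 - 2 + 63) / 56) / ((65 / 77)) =847 / 650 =1.30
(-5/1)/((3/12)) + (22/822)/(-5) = -41111/2055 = -20.01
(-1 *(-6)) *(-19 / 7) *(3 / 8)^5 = -13851 / 114688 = -0.12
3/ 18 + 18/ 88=49/ 132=0.37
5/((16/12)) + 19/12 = 16/3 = 5.33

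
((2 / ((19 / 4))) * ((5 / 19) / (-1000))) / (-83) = 1 / 749075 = 0.00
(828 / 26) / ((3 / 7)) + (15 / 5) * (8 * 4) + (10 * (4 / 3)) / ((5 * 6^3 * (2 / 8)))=179386 / 1053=170.36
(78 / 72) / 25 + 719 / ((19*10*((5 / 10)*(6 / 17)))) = 122477 / 5700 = 21.49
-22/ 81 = -0.27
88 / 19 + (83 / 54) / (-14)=64951 / 14364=4.52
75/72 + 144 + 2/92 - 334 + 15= -96013/552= -173.94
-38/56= -19/28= -0.68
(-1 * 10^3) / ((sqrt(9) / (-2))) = 2000 / 3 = 666.67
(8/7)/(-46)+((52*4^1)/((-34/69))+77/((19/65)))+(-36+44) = -7837967/52003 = -150.72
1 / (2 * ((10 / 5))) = 1 / 4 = 0.25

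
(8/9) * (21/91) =8/39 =0.21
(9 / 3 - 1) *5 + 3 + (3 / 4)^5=13555 / 1024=13.24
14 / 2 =7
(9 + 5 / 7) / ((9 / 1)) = 68 / 63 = 1.08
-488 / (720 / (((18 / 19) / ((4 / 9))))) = -549 / 380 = -1.44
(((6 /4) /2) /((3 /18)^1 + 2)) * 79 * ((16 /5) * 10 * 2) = 22752 /13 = 1750.15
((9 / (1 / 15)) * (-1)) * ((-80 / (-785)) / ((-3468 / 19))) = 3420 / 45373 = 0.08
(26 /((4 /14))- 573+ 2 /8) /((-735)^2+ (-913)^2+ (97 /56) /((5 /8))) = -67445 /192331548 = -0.00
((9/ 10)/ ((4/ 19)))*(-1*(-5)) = 21.38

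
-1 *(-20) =20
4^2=16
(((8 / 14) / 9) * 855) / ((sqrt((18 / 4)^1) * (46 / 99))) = 6270 * sqrt(2) / 161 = 55.08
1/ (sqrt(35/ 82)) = sqrt(2870)/ 35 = 1.53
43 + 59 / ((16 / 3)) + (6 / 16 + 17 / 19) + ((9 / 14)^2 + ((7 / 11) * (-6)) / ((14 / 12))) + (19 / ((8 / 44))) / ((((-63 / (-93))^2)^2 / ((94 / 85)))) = 33236578427687 / 55279279440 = 601.25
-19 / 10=-1.90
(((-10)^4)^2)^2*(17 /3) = 170000000000000000 /3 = 56666666666666666.67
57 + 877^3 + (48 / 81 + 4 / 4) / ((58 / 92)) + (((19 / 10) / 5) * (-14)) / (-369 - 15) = 1690092828028313 / 2505600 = 674526192.54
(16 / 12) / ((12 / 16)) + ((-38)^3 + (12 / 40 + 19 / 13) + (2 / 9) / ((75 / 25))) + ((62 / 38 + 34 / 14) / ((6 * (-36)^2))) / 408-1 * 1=-4644794536073 / 84651840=-54869.39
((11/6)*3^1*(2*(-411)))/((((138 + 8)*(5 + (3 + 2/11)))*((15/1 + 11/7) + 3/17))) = -1972663/8729340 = -0.23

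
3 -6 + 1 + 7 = 5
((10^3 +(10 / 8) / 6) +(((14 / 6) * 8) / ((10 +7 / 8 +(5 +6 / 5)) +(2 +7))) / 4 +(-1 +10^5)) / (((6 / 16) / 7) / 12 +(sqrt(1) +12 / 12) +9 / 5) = 50564333260 / 1904667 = 26547.60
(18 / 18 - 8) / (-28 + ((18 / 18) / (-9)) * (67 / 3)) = 189 / 823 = 0.23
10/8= 5/4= 1.25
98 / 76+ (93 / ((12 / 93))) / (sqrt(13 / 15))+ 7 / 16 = 775.94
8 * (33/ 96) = 11/ 4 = 2.75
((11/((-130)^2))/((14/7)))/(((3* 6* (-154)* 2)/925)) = -0.00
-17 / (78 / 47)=-799 / 78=-10.24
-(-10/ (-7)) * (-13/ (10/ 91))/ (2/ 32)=2704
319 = 319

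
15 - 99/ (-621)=1046/ 69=15.16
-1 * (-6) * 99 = 594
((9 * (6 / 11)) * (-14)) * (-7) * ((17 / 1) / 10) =44982 / 55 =817.85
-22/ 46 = -11/ 23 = -0.48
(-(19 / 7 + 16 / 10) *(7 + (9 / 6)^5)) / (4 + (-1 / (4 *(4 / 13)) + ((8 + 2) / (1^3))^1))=-70517 / 14770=-4.77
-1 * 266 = -266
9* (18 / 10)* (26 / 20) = 1053 / 50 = 21.06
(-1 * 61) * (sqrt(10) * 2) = -122 * sqrt(10) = -385.80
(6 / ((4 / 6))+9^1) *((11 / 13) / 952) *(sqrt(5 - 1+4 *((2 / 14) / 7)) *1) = 495 *sqrt(2) / 21658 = 0.03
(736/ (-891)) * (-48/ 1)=11776/ 297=39.65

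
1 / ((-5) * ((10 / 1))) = -1 / 50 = -0.02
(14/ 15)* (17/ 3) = 5.29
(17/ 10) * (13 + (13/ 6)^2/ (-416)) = 254371/ 11520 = 22.08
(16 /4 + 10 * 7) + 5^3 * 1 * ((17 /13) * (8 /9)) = 25658 /117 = 219.30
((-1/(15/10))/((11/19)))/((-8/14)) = 133/66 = 2.02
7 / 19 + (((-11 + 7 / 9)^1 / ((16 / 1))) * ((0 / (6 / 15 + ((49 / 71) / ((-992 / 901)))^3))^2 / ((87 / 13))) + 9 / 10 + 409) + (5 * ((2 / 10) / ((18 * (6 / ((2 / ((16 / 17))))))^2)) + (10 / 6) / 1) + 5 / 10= 29248736063 / 70917120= 412.44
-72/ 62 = -36/ 31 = -1.16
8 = 8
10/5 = 2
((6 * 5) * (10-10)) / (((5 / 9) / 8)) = 0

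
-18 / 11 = -1.64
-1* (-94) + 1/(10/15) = 191/2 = 95.50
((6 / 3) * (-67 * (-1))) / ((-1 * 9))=-134 / 9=-14.89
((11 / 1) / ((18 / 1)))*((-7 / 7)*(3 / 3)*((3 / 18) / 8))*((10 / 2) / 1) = -55 / 864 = -0.06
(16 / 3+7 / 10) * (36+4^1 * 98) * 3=38734 / 5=7746.80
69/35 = 1.97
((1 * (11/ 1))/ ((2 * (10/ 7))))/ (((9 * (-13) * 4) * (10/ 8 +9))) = -77/ 95940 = -0.00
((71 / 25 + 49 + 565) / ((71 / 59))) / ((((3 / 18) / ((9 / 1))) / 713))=35030621178 / 1775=19735561.23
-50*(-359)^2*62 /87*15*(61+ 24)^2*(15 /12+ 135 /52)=-721653049375000 /377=-1914199069960.21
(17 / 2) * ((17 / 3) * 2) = 289 / 3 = 96.33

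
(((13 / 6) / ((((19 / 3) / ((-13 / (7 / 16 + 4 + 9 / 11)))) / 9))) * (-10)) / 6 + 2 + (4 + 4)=79766 / 3515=22.69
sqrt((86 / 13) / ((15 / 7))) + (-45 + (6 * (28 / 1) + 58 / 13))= sqrt(117390) / 195 + 1657 / 13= 129.22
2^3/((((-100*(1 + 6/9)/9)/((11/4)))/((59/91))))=-0.77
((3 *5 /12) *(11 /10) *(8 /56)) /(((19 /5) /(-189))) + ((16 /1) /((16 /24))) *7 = 24051 /152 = 158.23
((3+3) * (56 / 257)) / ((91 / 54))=2592 / 3341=0.78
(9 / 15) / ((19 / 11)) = 33 / 95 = 0.35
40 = 40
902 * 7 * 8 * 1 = 50512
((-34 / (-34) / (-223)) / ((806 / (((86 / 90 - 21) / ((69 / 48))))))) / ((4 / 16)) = 28864 / 93014415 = 0.00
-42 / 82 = -21 / 41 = -0.51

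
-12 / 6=-2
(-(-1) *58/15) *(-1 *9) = -34.80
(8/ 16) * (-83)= -41.50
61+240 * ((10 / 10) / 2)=181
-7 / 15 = -0.47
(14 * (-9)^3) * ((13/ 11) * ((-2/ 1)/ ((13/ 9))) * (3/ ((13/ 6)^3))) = 119042784/ 24167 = 4925.84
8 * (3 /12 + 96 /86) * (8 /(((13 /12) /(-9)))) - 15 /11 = -4475265 /6149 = -727.80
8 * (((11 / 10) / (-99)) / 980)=-1 / 11025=-0.00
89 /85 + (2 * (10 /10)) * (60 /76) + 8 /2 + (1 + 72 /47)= 695132 /75905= 9.16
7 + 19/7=68/7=9.71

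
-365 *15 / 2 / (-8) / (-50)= -219 / 32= -6.84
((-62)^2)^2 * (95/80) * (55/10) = 193015889/2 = 96507944.50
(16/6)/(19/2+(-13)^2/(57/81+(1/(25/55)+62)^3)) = 3572234888/12726942351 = 0.28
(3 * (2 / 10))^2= 9 / 25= 0.36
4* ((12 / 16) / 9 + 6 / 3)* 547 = 13675 / 3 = 4558.33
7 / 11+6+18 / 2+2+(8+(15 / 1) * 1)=40.64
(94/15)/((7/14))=188/15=12.53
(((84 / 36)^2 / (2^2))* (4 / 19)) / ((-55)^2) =49 / 517275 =0.00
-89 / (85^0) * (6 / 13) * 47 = -25098 / 13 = -1930.62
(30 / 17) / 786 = 5 / 2227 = 0.00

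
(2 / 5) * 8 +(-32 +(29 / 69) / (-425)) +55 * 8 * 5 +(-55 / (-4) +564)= 322451719 / 117300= 2748.95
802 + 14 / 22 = 8829 / 11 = 802.64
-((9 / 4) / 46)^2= -81 / 33856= -0.00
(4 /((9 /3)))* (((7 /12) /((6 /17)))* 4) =238 /27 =8.81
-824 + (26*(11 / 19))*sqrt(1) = -15370 / 19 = -808.95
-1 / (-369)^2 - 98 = -13343779 / 136161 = -98.00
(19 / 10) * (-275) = -1045 / 2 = -522.50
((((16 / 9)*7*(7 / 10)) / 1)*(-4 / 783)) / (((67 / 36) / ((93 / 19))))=-194432 / 1661265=-0.12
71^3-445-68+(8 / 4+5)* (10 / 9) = 357405.78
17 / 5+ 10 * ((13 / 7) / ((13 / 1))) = 169 / 35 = 4.83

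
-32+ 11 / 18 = -565 / 18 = -31.39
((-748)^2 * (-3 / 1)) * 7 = -11749584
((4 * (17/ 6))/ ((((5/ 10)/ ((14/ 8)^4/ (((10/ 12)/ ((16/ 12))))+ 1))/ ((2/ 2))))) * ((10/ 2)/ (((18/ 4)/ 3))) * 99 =478907/ 4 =119726.75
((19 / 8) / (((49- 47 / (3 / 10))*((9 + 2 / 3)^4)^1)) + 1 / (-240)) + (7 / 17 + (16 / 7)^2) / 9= 87962058917 / 141399617520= 0.62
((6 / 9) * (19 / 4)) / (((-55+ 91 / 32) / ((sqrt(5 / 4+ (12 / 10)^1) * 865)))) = -184072 * sqrt(5) / 5007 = -82.20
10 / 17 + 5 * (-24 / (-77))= 2810 / 1309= 2.15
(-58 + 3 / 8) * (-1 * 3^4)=37341 / 8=4667.62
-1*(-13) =13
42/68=21/34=0.62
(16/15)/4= 4/15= 0.27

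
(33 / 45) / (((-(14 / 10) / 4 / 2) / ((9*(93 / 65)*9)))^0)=0.73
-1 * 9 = -9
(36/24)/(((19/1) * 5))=3/190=0.02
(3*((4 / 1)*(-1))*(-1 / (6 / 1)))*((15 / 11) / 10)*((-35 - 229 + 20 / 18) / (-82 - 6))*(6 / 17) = 1183 / 4114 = 0.29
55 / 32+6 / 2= 151 / 32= 4.72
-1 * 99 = -99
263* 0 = 0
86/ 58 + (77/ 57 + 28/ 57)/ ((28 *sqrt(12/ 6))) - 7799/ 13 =-225612/ 377 + 5 *sqrt(2)/ 152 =-598.39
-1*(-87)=87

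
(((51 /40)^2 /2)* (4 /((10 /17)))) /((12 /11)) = 162129 /32000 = 5.07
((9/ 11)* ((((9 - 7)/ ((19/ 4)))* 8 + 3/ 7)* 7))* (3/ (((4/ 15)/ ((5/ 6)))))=340875/ 1672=203.87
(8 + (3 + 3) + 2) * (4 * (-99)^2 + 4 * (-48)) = 624192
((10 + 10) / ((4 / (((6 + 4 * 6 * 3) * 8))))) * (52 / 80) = 2028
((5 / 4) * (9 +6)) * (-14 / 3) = -175 / 2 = -87.50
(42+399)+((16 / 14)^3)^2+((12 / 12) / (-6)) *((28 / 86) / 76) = 511232217269 / 1153430796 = 443.23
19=19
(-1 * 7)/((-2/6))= 21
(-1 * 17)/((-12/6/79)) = 1343/2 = 671.50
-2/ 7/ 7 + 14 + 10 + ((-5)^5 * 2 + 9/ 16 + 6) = -4876071/ 784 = -6219.48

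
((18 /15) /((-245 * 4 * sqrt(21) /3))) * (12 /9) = -2 * sqrt(21) /8575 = -0.00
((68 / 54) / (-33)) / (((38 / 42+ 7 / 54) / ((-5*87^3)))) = 121463.00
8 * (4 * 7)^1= 224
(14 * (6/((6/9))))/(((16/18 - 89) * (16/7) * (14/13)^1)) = -567/976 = -0.58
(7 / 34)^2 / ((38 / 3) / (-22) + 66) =1617 / 2495804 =0.00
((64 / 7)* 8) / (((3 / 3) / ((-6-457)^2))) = 109756928 / 7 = 15679561.14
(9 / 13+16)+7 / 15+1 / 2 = 17.66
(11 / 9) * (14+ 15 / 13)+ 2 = 2401 / 117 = 20.52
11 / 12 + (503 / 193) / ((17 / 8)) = 84379 / 39372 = 2.14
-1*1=-1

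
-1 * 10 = -10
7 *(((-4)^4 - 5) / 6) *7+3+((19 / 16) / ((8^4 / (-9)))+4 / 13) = 5247624691 / 2555904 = 2053.14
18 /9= 2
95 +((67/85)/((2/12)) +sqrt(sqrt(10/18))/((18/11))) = 11 *sqrt(3) *5^(1/4)/54 +8477/85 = 100.26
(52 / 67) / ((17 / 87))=4524 / 1139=3.97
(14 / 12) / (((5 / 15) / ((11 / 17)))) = 77 / 34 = 2.26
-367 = -367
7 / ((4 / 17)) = 119 / 4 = 29.75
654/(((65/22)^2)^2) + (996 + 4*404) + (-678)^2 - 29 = 8251908070299/17850625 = 462275.58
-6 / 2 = -3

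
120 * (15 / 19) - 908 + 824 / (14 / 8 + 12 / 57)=-392.97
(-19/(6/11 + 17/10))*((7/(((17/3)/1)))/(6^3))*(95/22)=-3325/15912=-0.21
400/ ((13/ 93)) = 37200/ 13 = 2861.54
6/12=1/2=0.50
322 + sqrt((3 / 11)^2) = 3545 / 11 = 322.27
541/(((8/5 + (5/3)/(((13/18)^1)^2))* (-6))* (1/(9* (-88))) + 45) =15085785/1255838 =12.01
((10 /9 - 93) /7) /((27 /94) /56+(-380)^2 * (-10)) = 621904 /68410943757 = 0.00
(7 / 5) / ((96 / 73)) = 511 / 480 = 1.06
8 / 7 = 1.14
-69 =-69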